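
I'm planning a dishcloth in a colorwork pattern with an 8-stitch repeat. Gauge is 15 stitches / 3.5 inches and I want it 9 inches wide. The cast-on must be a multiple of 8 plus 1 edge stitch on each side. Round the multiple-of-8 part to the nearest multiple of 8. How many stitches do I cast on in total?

15 / 3.5 = 4.286 sts per inch.
9 × 4.286 = 38.57 sts.
Less 2 edge sts → 36.57 for the repeat.
Nearest multiple of 8: 40.
Add back 2 edge sts → 42.

42 stitches.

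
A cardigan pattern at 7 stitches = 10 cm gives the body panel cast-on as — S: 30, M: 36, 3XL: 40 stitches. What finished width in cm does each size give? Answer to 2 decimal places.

7/10 = 0.7 sts per cm.
S: 30 / 0.7 = 42.857 → 42.86 cm.
M: 36 / 0.7 = 51.429 → 51.43 cm.
3XL: 40 / 0.7 = 57.143 → 57.14 cm.

S 42.86 cm; M 51.43 cm; 3XL 57.14 cm.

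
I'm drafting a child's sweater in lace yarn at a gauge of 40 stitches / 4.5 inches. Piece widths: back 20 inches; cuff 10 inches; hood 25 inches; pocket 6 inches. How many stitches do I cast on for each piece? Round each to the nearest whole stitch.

Rate = 40/4.5 = 8.889 sts per in.
back: 20 × 8.889 = 177.78 → 178.
cuff: 10 × 8.889 = 88.89 → 89.
hood: 25 × 8.889 = 222.22 → 222.
pocket: 6 × 8.889 = 53.33 → 53.

back 178; cuff 89; hood 222; pocket 53.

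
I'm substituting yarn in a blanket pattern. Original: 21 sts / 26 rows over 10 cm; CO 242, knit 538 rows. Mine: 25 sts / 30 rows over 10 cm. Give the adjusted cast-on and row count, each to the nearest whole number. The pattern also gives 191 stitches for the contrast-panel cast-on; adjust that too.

Cast on 288 stitches; work 621 rows; contrast-panel cast-on 227 stitches.

Stitches: 242 × 25/21 = 288.10 → 288.
Rows: 538 × 30/26 = 620.77 → 621.
contrast-panel cast-on: 191 × 25/21 = 227.38 → 227.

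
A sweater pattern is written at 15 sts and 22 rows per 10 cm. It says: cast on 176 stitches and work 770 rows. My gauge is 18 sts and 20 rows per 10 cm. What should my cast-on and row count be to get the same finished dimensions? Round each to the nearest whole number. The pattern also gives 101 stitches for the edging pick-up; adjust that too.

Cast on 211 stitches; work 700 rows; edging pick-up 121 stitches.

Stitches: 176 × 18/15 = 211.20 → 211.
Rows: 770 × 20/22 = 700.00 → 700.
edging pick-up: 101 × 18/15 = 121.20 → 121.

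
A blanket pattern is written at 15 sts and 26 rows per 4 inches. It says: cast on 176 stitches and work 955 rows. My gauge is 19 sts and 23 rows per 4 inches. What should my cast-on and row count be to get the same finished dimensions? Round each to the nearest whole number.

Cast on 223 stitches; work 845 rows.

Stitches: 176 × 19/15 = 222.93 → 223.
Rows: 955 × 23/26 = 844.81 → 845.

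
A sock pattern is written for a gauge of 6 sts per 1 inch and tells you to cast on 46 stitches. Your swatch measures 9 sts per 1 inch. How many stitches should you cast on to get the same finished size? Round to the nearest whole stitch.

Scale factor = 9 / 6 = 1.500.
46 × 9 / 6 = 69.00 sts.

Cast on 69 stitches.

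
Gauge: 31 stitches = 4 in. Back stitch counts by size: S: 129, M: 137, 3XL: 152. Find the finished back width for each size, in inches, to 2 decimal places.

S 16.65 inches; M 17.68 inches; 3XL 19.61 inches.

31/4 = 7.75 sts per in.
S: 129 / 7.75 = 16.645 → 16.65 in.
M: 137 / 7.75 = 17.677 → 17.68 in.
3XL: 152 / 7.75 = 19.613 → 19.61 in.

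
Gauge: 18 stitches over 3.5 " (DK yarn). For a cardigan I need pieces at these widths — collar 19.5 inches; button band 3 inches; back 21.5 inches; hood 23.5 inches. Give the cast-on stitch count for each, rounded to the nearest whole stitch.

collar 100; button band 15; back 111; hood 121.

Rate = 18/3.5 = 5.143 sts per in.
collar: 19.5 × 5.143 = 100.29 → 100.
button band: 3 × 5.143 = 15.43 → 15.
back: 21.5 × 5.143 = 110.57 → 111.
hood: 23.5 × 5.143 = 120.86 → 121.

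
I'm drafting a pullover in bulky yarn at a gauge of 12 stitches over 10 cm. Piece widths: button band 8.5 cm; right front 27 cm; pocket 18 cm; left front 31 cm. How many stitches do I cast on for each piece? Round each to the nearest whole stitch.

Rate = 12/10 = 1.2 sts per cm.
button band: 8.5 × 1.2 = 10.20 → 10.
right front: 27 × 1.2 = 32.40 → 32.
pocket: 18 × 1.2 = 21.60 → 22.
left front: 31 × 1.2 = 37.20 → 37.

button band 10; right front 32; pocket 22; left front 37.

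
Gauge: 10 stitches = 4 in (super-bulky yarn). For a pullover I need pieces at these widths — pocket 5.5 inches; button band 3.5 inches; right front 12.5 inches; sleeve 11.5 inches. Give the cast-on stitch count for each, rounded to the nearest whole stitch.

Rate = 10/4 = 2.5 sts per in.
pocket: 5.5 × 2.5 = 13.75 → 14.
button band: 3.5 × 2.5 = 8.75 → 9.
right front: 12.5 × 2.5 = 31.25 → 31.
sleeve: 11.5 × 2.5 = 28.75 → 29.

pocket 14; button band 9; right front 31; sleeve 29.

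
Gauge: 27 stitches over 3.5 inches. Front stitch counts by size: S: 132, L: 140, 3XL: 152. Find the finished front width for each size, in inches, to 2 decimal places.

S 17.11 inches; L 18.15 inches; 3XL 19.70 inches.

27/3.5 = 7.714 sts per in.
S: 132 / 7.714 = 17.111 → 17.11 in.
L: 140 / 7.714 = 18.148 → 18.15 in.
3XL: 152 / 7.714 = 19.704 → 19.70 in.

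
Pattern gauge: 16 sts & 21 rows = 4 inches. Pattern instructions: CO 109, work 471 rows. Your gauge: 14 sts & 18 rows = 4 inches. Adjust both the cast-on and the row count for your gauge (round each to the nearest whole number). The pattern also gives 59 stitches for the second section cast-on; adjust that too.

Cast on 95 stitches; work 404 rows; second section cast-on 52 stitches.

Stitches: 109 × 14/16 = 95.38 → 95.
Rows: 471 × 18/21 = 403.71 → 404.
second section cast-on: 59 × 14/16 = 51.62 → 52.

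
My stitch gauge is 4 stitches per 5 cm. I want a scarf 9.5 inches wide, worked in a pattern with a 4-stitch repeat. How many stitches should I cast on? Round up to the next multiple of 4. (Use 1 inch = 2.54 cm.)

9.5 in = 9.5 × 2.54 = 24.13 cm.
4 / 5 = 0.8 sts/cm.
24.13 × 0.8 = 19.30 sts.
→ 20.

20 stitches.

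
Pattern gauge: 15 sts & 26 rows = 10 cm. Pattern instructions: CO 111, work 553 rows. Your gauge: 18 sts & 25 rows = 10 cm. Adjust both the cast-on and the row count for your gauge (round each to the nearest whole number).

Stitches: 111 × 18/15 = 133.20 → 133.
Rows: 553 × 25/26 = 531.73 → 532.

Cast on 133 stitches; work 532 rows.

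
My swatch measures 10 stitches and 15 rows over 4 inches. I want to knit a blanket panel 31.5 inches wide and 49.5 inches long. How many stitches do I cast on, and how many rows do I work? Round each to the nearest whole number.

Stitch gauge = 10/4 = 2.5 sts/in; 31.5 × 2.5 = 78.75 → 79 sts.
Row gauge = 15/4 = 3.75 rows/in; 49.5 × 3.75 = 185.62 → 186 rows.

Cast on 79 stitches and work 186 rows.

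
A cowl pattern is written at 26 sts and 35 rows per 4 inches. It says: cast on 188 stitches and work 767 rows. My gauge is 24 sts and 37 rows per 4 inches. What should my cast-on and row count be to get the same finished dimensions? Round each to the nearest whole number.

Stitches: 188 × 24/26 = 173.54 → 174.
Rows: 767 × 37/35 = 810.83 → 811.

Cast on 174 stitches; work 811 rows.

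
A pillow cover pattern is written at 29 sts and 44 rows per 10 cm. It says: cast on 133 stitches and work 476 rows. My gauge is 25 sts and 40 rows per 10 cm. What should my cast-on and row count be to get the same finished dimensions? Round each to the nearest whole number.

Cast on 115 stitches; work 433 rows.

Stitches: 133 × 25/29 = 114.66 → 115.
Rows: 476 × 40/44 = 432.73 → 433.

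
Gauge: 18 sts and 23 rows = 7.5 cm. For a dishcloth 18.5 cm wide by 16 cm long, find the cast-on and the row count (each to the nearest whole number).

Cast on 44 stitches and work 49 rows.

Stitch gauge = 18/7.5 = 2.4 sts/cm; 18.5 × 2.4 = 44.40 → 44 sts.
Row gauge = 23/7.5 = 3.067 rows/cm; 16 × 3.067 = 49.07 → 49 rows.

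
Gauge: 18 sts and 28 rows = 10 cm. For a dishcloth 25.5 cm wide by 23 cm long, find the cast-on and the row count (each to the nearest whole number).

Cast on 46 stitches and work 64 rows.

Stitch gauge = 18/10 = 1.8 sts/cm; 25.5 × 1.8 = 45.90 → 46 sts.
Row gauge = 28/10 = 2.8 rows/cm; 23 × 2.8 = 64.40 → 64 rows.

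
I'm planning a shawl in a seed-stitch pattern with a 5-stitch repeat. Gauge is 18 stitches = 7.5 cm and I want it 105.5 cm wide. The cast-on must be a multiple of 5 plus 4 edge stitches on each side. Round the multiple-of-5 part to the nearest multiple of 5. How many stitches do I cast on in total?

CO 253 sts.

18 / 7.5 = 2.4 sts per cm.
105.5 × 2.4 = 253.20 sts.
Less 8 edge sts → 245.20 for the repeat.
Nearest multiple of 5: 245.
Add back 8 edge sts → 253.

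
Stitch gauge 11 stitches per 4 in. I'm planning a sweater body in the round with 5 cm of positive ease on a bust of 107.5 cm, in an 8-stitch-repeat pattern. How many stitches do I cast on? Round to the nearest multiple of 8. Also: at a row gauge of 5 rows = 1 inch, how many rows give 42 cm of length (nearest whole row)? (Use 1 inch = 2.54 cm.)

Finished = 107.5 + 5 = 112.5 cm.
112.5 cm × 1/2.54 = 44.29 inches.
11/4 = 2.75 sts per in; 44.29 × 2.75 = 121.80 sts.
Nearest multiple of 8 → 120.
42 cm = 16.54 inches; × 5 = 82.68 → 83 rows.

Cast on 120 stitches; work 83 rows.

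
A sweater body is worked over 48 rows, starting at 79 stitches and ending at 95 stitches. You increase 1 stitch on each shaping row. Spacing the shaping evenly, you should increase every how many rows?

Increase every 3rd row.

Stitches to add: |95 − 79| = 16.
Shaping rows needed: 16 / 1 = 16.
48 rows / 16 = every 3 rows.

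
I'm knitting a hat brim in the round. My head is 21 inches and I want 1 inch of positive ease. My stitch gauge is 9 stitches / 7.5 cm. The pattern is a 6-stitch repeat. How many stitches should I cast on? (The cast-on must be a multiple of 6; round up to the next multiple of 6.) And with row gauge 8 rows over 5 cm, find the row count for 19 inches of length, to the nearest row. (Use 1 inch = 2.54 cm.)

Cast on 72 stitches; work 77 rows.

Finished = 21 + 1 = 22 inches.
22 inches × 2.54 = 55.88 cm.
9/7.5 = 1.2 sts per cm; 55.88 × 1.2 = 67.06 sts.
Next multiple of 6 → 72.
19 inches = 48.26 cm; × 1.6 = 77.22 → 77 rows.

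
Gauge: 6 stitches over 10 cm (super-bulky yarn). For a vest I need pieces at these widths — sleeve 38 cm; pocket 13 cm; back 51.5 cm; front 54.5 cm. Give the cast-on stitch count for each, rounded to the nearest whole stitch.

Rate = 6/10 = 0.6 sts per cm.
sleeve: 38 × 0.6 = 22.80 → 23.
pocket: 13 × 0.6 = 7.80 → 8.
back: 51.5 × 0.6 = 30.90 → 31.
front: 54.5 × 0.6 = 32.70 → 33.

sleeve 23; pocket 8; back 31; front 33.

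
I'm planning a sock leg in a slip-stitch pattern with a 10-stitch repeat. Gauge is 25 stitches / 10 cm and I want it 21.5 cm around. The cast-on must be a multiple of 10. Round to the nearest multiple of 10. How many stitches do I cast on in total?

Cast on 50 stitches.

25 / 10 = 2.5 sts per cm.
21.5 × 2.5 = 53.75 sts.
Nearest multiple of 10: 50.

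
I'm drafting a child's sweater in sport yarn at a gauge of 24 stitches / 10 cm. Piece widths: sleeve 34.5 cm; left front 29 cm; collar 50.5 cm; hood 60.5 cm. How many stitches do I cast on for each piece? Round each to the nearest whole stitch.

sleeve 83; left front 70; collar 121; hood 145.

Rate = 24/10 = 2.4 sts per cm.
sleeve: 34.5 × 2.4 = 82.80 → 83.
left front: 29 × 2.4 = 69.60 → 70.
collar: 50.5 × 2.4 = 121.20 → 121.
hood: 60.5 × 2.4 = 145.20 → 145.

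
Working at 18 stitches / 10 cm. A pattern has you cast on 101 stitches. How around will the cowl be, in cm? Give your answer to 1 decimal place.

18 stitches / 10 cm = 1.8 stitches per cm.
101 / 1.8 = 56.11 cm.

56.1 cm.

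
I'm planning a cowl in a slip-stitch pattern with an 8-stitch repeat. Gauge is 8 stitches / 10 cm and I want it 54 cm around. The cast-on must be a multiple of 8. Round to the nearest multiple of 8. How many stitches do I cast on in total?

8 / 10 = 0.8 sts per cm.
54 × 0.8 = 43.20 sts.
Nearest multiple of 8: 40.

40 stitches.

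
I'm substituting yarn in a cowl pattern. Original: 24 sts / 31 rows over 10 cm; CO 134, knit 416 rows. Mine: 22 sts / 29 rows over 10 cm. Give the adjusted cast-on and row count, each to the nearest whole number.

Cast on 123 stitches; work 389 rows.

Stitches: 134 × 22/24 = 122.83 → 123.
Rows: 416 × 29/31 = 389.16 → 389.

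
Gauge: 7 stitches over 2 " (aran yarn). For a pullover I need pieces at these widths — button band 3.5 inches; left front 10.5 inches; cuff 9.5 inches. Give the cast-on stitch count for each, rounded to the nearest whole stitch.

button band 12; left front 37; cuff 33.

Rate = 7/2 = 3.5 sts per in.
button band: 3.5 × 3.5 = 12.25 → 12.
left front: 10.5 × 3.5 = 36.75 → 37.
cuff: 9.5 × 3.5 = 33.25 → 33.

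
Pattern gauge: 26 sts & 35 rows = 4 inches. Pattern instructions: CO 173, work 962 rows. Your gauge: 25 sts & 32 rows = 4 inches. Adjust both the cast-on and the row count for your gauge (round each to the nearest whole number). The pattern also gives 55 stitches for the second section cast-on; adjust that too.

Stitches: 173 × 25/26 = 166.35 → 166.
Rows: 962 × 32/35 = 879.54 → 880.
second section cast-on: 55 × 25/26 = 52.88 → 53.

Cast on 166 stitches; work 880 rows; second section cast-on 53 stitches.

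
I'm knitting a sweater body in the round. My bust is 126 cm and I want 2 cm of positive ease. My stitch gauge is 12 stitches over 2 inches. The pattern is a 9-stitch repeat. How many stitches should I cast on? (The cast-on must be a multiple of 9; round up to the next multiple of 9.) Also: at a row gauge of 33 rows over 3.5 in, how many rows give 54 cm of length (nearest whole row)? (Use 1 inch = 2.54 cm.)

Finished = 126 + 2 = 128 cm.
128 cm × 1/2.54 = 50.39 inches.
12/2 = 6 sts per in; 50.39 × 6 = 302.36 sts.
Next multiple of 9 → 306.
54 cm = 21.26 inches; × 9.429 = 200.45 → 200 rows.

Cast on 306 stitches; work 200 rows.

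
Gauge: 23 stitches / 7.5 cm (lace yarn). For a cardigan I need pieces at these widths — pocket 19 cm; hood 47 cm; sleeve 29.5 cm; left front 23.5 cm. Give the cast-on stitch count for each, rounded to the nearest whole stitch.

pocket 58; hood 144; sleeve 90; left front 72.

Rate = 23/7.5 = 3.067 sts per cm.
pocket: 19 × 3.067 = 58.27 → 58.
hood: 47 × 3.067 = 144.13 → 144.
sleeve: 29.5 × 3.067 = 90.47 → 90.
left front: 23.5 × 3.067 = 72.07 → 72.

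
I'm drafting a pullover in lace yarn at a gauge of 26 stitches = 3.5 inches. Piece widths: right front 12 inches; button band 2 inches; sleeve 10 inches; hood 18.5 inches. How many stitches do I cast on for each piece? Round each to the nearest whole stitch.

Rate = 26/3.5 = 7.429 sts per in.
right front: 12 × 7.429 = 89.14 → 89.
button band: 2 × 7.429 = 14.86 → 15.
sleeve: 10 × 7.429 = 74.29 → 74.
hood: 18.5 × 7.429 = 137.43 → 137.

right front 89; button band 15; sleeve 74; hood 137.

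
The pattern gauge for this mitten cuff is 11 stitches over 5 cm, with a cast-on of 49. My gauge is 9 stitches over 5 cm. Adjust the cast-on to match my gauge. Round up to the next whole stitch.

41 stitches.

Scale factor = 9 / 11 = 0.818.
49 × 9 / 11 = 40.09 sts.
→ 41 sts.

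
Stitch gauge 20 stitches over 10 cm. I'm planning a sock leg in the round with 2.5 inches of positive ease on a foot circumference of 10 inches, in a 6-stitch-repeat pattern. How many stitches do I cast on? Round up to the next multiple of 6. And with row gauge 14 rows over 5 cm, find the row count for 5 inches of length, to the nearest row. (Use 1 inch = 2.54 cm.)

Cast on 66 stitches; work 36 rows.

Finished = 10 + 2.5 = 12.5 inches.
12.5 inches × 2.54 = 31.75 cm.
20/10 = 2 sts per cm; 31.75 × 2 = 63.50 sts.
Next multiple of 6 → 66.
5 inches = 12.70 cm; × 2.8 = 35.56 → 36 rows.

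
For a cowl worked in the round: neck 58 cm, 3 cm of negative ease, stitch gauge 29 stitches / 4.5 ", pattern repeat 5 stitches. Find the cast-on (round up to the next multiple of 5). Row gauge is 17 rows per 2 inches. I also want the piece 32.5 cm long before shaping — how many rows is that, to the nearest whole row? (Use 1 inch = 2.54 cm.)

Finished = 58 − 3 = 55 cm.
55 cm × 1/2.54 = 21.65 inches.
29/4.5 = 6.444 sts per in; 21.65 × 6.444 = 139.55 sts.
Next multiple of 5 → 140.
32.5 cm = 12.80 inches; × 8.5 = 108.76 → 109 rows.

Cast on 140 stitches; work 109 rows.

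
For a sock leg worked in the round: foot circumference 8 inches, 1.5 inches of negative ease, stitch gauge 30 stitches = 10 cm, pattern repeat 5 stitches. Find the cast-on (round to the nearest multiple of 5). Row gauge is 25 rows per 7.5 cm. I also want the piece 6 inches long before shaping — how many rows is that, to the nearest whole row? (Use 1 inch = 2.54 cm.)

Cast on 50 stitches; work 51 rows.

Finished = 8 − 1.5 = 6.5 inches.
6.5 inches × 2.54 = 16.51 cm.
30/10 = 3 sts per cm; 16.51 × 3 = 49.53 sts.
Nearest multiple of 5 → 50.
6 inches = 15.24 cm; × 3.333 = 50.80 → 51 rows.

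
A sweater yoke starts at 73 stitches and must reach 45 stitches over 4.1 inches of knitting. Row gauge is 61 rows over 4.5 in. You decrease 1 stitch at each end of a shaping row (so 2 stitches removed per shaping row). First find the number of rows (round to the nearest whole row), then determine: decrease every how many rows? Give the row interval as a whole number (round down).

Rows = 4.1 × 13.556 = 55.6 → 56 rows.
Stitches to remove: 28 → 14 shaping rows (at 2 st each).
56 / 14 = 4.00 → every 4 rows.

Decrease every 4th row.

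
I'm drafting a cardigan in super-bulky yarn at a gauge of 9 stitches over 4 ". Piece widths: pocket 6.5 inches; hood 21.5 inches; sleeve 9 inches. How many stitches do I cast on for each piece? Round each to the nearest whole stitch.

pocket 15; hood 48; sleeve 20.

Rate = 9/4 = 2.25 sts per in.
pocket: 6.5 × 2.25 = 14.62 → 15.
hood: 21.5 × 2.25 = 48.38 → 48.
sleeve: 9 × 2.25 = 20.25 → 20.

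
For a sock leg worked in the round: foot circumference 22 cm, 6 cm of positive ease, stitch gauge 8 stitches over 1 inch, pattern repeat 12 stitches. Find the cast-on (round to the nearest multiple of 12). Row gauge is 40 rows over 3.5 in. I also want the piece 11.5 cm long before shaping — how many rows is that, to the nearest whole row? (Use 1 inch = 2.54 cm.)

Cast on 84 stitches; work 52 rows.

Finished = 22 + 6 = 28 cm.
28 cm × 1/2.54 = 11.02 inches.
8/1 = 8 sts per in; 11.02 × 8 = 88.19 sts.
Nearest multiple of 12 → 84.
11.5 cm = 4.53 inches; × 11.429 = 51.74 → 52 rows.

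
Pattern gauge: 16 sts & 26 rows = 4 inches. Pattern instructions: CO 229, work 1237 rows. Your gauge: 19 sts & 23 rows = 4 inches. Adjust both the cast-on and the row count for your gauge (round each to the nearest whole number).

Stitches: 229 × 19/16 = 271.94 → 272.
Rows: 1237 × 23/26 = 1094.27 → 1094.

Cast on 272 stitches; work 1094 rows.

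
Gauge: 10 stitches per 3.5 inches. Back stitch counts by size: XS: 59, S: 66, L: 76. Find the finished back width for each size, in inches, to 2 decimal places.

10/3.5 = 2.857 sts per in.
XS: 59 / 2.857 = 20.650 → 20.65 in.
S: 66 / 2.857 = 23.100 → 23.10 in.
L: 76 / 2.857 = 26.600 → 26.60 in.

XS 20.65 inches; S 23.10 inches; L 26.60 inches.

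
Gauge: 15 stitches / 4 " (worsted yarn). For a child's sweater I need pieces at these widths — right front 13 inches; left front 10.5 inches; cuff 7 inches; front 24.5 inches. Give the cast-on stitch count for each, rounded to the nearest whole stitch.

Rate = 15/4 = 3.75 sts per in.
right front: 13 × 3.75 = 48.75 → 49.
left front: 10.5 × 3.75 = 39.38 → 39.
cuff: 7 × 3.75 = 26.25 → 26.
front: 24.5 × 3.75 = 91.88 → 92.

right front 49; left front 39; cuff 26; front 92.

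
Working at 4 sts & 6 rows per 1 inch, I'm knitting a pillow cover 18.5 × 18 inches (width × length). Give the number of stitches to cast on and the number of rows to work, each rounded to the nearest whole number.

Cast on 74 stitches and work 108 rows.

Stitch gauge = 4/1 = 4 sts/in; 18.5 × 4 = 74.00 → 74 sts.
Row gauge = 6/1 = 6 rows/in; 18 × 6 = 108.00 → 108 rows.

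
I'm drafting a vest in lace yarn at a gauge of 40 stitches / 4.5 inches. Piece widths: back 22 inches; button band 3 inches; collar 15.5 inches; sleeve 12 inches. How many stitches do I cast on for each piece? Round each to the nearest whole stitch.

back 196; button band 27; collar 138; sleeve 107.

Rate = 40/4.5 = 8.889 sts per in.
back: 22 × 8.889 = 195.56 → 196.
button band: 3 × 8.889 = 26.67 → 27.
collar: 15.5 × 8.889 = 137.78 → 138.
sleeve: 12 × 8.889 = 106.67 → 107.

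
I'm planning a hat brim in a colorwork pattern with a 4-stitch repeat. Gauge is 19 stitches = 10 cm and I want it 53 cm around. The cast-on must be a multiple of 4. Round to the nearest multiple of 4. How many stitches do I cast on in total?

CO 100 sts.

19 / 10 = 1.9 sts per cm.
53 × 1.9 = 100.70 sts.
Nearest multiple of 4: 100.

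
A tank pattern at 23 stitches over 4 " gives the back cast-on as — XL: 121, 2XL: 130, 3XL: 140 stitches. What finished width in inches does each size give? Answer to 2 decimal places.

23/4 = 5.75 sts per in.
XL: 121 / 5.75 = 21.043 → 21.04 in.
2XL: 130 / 5.75 = 22.609 → 22.61 in.
3XL: 140 / 5.75 = 24.348 → 24.35 in.

XL 21.04 inches; 2XL 22.61 inches; 3XL 24.35 inches.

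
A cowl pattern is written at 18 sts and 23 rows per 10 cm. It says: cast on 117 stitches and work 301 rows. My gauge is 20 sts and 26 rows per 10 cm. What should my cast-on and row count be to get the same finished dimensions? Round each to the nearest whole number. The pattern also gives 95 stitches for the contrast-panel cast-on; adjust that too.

Stitches: 117 × 20/18 = 130.00 → 130.
Rows: 301 × 26/23 = 340.26 → 340.
contrast-panel cast-on: 95 × 20/18 = 105.56 → 106.

Cast on 130 stitches; work 340 rows; contrast-panel cast-on 106 stitches.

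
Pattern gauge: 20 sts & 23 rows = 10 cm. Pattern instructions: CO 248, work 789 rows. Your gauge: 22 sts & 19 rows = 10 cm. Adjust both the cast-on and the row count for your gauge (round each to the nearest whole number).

Stitches: 248 × 22/20 = 272.80 → 273.
Rows: 789 × 19/23 = 651.78 → 652.

Cast on 273 stitches; work 652 rows.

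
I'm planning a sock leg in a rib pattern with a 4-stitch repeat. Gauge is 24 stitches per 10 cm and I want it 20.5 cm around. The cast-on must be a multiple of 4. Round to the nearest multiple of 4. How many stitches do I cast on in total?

CO 48 sts.

24 / 10 = 2.4 sts per cm.
20.5 × 2.4 = 49.20 sts.
Nearest multiple of 4: 48.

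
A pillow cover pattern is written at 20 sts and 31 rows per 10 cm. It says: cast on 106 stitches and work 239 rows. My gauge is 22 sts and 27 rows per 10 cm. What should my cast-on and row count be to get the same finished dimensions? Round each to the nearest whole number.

Cast on 117 stitches; work 208 rows.

Stitches: 106 × 22/20 = 116.60 → 117.
Rows: 239 × 27/31 = 208.16 → 208.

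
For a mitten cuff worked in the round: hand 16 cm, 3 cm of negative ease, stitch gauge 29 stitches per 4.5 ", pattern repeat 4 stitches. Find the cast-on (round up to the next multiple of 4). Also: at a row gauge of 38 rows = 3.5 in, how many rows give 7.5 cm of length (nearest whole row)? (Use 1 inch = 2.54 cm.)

Cast on 36 stitches; work 32 rows.

Finished = 16 − 3 = 13 cm.
13 cm × 1/2.54 = 5.12 inches.
29/4.5 = 6.444 sts per in; 5.12 × 6.444 = 32.98 sts.
Next multiple of 4 → 36.
7.5 cm = 2.95 inches; × 10.857 = 32.06 → 32 rows.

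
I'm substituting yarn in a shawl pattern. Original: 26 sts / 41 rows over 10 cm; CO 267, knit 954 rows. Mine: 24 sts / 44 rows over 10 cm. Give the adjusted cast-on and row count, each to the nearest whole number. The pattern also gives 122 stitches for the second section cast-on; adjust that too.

Cast on 246 stitches; work 1024 rows; second section cast-on 113 stitches.

Stitches: 267 × 24/26 = 246.46 → 246.
Rows: 954 × 44/41 = 1023.80 → 1024.
second section cast-on: 122 × 24/26 = 112.62 → 113.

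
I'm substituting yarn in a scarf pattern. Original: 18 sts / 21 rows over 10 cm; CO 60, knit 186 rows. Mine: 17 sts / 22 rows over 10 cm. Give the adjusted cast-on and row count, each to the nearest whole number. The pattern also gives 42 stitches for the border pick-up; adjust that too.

Stitches: 60 × 17/18 = 56.67 → 57.
Rows: 186 × 22/21 = 194.86 → 195.
border pick-up: 42 × 17/18 = 39.67 → 40.

Cast on 57 stitches; work 195 rows; border pick-up 40 stitches.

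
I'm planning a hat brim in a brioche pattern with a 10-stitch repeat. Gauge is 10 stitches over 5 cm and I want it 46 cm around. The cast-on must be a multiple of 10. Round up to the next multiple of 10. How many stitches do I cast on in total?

CO 100 sts.

10 / 5 = 2 sts per cm.
46 × 2 = 92.00 sts.
Next multiple of 10: 100.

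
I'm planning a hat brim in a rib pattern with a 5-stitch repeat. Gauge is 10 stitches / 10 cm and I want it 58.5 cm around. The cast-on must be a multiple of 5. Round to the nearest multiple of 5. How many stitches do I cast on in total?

Cast on 60 stitches.

10 / 10 = 1 sts per cm.
58.5 × 1 = 58.50 sts.
Nearest multiple of 5: 60.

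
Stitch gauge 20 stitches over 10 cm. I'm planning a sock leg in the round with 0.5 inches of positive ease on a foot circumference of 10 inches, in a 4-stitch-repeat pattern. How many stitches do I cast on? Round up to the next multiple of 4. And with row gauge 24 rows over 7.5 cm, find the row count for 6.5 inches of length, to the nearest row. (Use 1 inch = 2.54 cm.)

Finished = 10 + 0.5 = 10.5 inches.
10.5 inches × 2.54 = 26.67 cm.
20/10 = 2 sts per cm; 26.67 × 2 = 53.34 sts.
Next multiple of 4 → 56.
6.5 inches = 16.51 cm; × 3.2 = 52.83 → 53 rows.

Cast on 56 stitches; work 53 rows.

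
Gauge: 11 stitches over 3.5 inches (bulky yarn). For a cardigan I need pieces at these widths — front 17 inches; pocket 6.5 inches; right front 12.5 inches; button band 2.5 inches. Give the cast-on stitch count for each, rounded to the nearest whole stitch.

Rate = 11/3.5 = 3.143 sts per in.
front: 17 × 3.143 = 53.43 → 53.
pocket: 6.5 × 3.143 = 20.43 → 20.
right front: 12.5 × 3.143 = 39.29 → 39.
button band: 2.5 × 3.143 = 7.86 → 8.

front 53; pocket 20; right front 39; button band 8.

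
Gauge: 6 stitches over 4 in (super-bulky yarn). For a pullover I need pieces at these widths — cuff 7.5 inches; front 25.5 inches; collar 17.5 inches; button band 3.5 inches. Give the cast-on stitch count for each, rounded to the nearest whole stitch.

Rate = 6/4 = 1.5 sts per in.
cuff: 7.5 × 1.5 = 11.25 → 11.
front: 25.5 × 1.5 = 38.25 → 38.
collar: 17.5 × 1.5 = 26.25 → 26.
button band: 3.5 × 1.5 = 5.25 → 5.

cuff 11; front 38; collar 26; button band 5.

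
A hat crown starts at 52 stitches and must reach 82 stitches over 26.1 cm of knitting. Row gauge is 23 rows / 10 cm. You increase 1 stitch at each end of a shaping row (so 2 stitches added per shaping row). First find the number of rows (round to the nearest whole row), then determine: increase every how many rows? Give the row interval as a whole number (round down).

Rows = 26.1 × 2.3 = 60.0 → 60 rows.
Stitches to add: 30 → 15 shaping rows (at 2 st each).
60 / 15 = 4.00 → every 4 rows.

Increase every 4th row.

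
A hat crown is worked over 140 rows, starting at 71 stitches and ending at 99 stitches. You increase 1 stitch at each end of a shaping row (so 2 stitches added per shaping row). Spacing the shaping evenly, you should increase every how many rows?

Stitches to add: |99 − 71| = 28.
Shaping rows needed: 28 / 2 = 14.
140 rows / 14 = every 10 rows.

Increase every 10th row.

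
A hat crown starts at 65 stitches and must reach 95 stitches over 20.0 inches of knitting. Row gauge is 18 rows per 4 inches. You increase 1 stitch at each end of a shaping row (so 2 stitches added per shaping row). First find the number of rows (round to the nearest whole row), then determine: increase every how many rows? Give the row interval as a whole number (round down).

Rows = 20.0 × 4.5 = 90.0 → 90 rows.
Stitches to add: 30 → 15 shaping rows (at 2 st each).
90 / 15 = 6.00 → every 6 rows.

Increase every 6th row.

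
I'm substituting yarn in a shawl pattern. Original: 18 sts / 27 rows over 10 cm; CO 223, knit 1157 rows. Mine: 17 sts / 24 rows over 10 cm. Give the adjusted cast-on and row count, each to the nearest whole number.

Cast on 211 stitches; work 1028 rows.

Stitches: 223 × 17/18 = 210.61 → 211.
Rows: 1157 × 24/27 = 1028.44 → 1028.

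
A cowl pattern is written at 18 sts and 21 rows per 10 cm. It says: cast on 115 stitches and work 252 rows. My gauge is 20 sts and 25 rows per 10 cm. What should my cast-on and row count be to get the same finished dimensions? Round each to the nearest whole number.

Cast on 128 stitches; work 300 rows.

Stitches: 115 × 20/18 = 127.78 → 128.
Rows: 252 × 25/21 = 300.00 → 300.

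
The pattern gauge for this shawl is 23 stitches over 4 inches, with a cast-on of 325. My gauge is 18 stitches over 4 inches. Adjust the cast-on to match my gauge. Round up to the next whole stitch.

Cast on 255 stitches.

Scale factor = 18 / 23 = 0.783.
325 × 18 / 23 = 254.35 sts.
→ 255 sts.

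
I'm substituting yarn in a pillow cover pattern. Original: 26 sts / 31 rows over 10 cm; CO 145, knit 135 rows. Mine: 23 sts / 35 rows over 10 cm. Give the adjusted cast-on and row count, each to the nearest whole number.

Cast on 128 stitches; work 152 rows.

Stitches: 145 × 23/26 = 128.27 → 128.
Rows: 135 × 35/31 = 152.42 → 152.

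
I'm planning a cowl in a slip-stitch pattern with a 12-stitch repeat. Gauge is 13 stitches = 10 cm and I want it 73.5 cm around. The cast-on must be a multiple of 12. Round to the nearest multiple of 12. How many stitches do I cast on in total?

13 / 10 = 1.3 sts per cm.
73.5 × 1.3 = 95.55 sts.
Nearest multiple of 12: 96.

Cast on 96 stitches.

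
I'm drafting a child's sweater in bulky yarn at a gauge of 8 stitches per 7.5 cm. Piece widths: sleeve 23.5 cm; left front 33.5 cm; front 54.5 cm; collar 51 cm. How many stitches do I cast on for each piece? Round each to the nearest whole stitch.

sleeve 25; left front 36; front 58; collar 54.

Rate = 8/7.5 = 1.067 sts per cm.
sleeve: 23.5 × 1.067 = 25.07 → 25.
left front: 33.5 × 1.067 = 35.73 → 36.
front: 54.5 × 1.067 = 58.13 → 58.
collar: 51 × 1.067 = 54.40 → 54.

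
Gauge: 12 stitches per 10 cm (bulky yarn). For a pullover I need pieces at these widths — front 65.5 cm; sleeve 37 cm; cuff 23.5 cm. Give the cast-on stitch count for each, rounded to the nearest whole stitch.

front 79; sleeve 44; cuff 28.

Rate = 12/10 = 1.2 sts per cm.
front: 65.5 × 1.2 = 78.60 → 79.
sleeve: 37 × 1.2 = 44.40 → 44.
cuff: 23.5 × 1.2 = 28.20 → 28.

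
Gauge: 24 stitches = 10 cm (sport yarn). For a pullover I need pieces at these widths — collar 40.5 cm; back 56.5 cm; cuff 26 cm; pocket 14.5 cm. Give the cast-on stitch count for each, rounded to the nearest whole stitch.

Rate = 24/10 = 2.4 sts per cm.
collar: 40.5 × 2.4 = 97.20 → 97.
back: 56.5 × 2.4 = 135.60 → 136.
cuff: 26 × 2.4 = 62.40 → 62.
pocket: 14.5 × 2.4 = 34.80 → 35.

collar 97; back 136; cuff 62; pocket 35.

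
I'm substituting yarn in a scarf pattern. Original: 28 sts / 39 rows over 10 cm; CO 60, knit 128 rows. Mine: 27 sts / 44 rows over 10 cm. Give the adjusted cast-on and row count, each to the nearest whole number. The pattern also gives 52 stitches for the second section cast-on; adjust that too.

Cast on 58 stitches; work 144 rows; second section cast-on 50 stitches.

Stitches: 60 × 27/28 = 57.86 → 58.
Rows: 128 × 44/39 = 144.41 → 144.
second section cast-on: 52 × 27/28 = 50.14 → 50.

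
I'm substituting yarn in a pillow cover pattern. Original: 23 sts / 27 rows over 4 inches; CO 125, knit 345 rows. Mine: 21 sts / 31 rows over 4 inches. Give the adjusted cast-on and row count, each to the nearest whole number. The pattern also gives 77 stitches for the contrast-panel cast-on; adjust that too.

Cast on 114 stitches; work 396 rows; contrast-panel cast-on 70 stitches.

Stitches: 125 × 21/23 = 114.13 → 114.
Rows: 345 × 31/27 = 396.11 → 396.
contrast-panel cast-on: 77 × 21/23 = 70.30 → 70.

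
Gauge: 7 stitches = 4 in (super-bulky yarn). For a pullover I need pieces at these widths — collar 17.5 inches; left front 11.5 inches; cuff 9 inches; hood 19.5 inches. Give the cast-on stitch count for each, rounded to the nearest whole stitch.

Rate = 7/4 = 1.75 sts per in.
collar: 17.5 × 1.75 = 30.62 → 31.
left front: 11.5 × 1.75 = 20.12 → 20.
cuff: 9 × 1.75 = 15.75 → 16.
hood: 19.5 × 1.75 = 34.12 → 34.

collar 31; left front 20; cuff 16; hood 34.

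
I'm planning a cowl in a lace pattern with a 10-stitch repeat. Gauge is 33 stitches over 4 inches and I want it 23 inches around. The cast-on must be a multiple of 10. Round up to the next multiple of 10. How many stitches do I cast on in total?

33 / 4 = 8.25 sts per inch.
23 × 8.25 = 189.75 sts.
Next multiple of 10: 190.

CO 190 sts.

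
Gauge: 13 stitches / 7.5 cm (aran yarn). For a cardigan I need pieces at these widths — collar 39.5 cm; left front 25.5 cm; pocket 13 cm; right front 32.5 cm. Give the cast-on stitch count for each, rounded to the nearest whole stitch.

collar 68; left front 44; pocket 23; right front 56.

Rate = 13/7.5 = 1.733 sts per cm.
collar: 39.5 × 1.733 = 68.47 → 68.
left front: 25.5 × 1.733 = 44.20 → 44.
pocket: 13 × 1.733 = 22.53 → 23.
right front: 32.5 × 1.733 = 56.33 → 56.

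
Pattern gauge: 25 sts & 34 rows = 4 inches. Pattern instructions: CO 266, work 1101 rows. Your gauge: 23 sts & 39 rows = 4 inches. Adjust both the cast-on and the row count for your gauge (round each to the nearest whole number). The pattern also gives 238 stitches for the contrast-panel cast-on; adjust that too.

Stitches: 266 × 23/25 = 244.72 → 245.
Rows: 1101 × 39/34 = 1262.91 → 1263.
contrast-panel cast-on: 238 × 23/25 = 218.96 → 219.

Cast on 245 stitches; work 1263 rows; contrast-panel cast-on 219 stitches.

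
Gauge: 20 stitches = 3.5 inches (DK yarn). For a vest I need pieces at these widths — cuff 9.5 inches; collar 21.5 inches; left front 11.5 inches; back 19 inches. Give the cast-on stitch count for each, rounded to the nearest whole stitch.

cuff 54; collar 123; left front 66; back 109.

Rate = 20/3.5 = 5.714 sts per in.
cuff: 9.5 × 5.714 = 54.29 → 54.
collar: 21.5 × 5.714 = 122.86 → 123.
left front: 11.5 × 5.714 = 65.71 → 66.
back: 19 × 5.714 = 108.57 → 109.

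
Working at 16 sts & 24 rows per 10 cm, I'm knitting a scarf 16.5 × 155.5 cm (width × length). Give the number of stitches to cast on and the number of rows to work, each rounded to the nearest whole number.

Stitch gauge = 16/10 = 1.6 sts/cm; 16.5 × 1.6 = 26.40 → 26 sts.
Row gauge = 24/10 = 2.4 rows/cm; 155.5 × 2.4 = 373.20 → 373 rows.

Cast on 26 stitches and work 373 rows.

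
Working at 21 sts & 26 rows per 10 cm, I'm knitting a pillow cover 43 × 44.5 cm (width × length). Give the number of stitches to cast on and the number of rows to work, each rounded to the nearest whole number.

Cast on 90 stitches and work 116 rows.

Stitch gauge = 21/10 = 2.1 sts/cm; 43 × 2.1 = 90.30 → 90 sts.
Row gauge = 26/10 = 2.6 rows/cm; 44.5 × 2.6 = 115.70 → 116 rows.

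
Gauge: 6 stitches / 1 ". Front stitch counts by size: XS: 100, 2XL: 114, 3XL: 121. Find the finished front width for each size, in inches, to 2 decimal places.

XS 16.67 inches; 2XL 19.00 inches; 3XL 20.17 inches.

6/1 = 6 sts per in.
XS: 100 / 6 = 16.667 → 16.67 in.
2XL: 114 / 6 = 19.000 → 19.00 in.
3XL: 121 / 6 = 20.167 → 20.17 in.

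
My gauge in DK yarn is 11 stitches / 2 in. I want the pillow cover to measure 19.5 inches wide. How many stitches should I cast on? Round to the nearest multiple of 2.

108 stitches.

11 stitches / 2 in = 5.5 stitches per inch.
19.5 × 5.5 = 107.25 stitches.
Round to nearest multiple of 2 → 108.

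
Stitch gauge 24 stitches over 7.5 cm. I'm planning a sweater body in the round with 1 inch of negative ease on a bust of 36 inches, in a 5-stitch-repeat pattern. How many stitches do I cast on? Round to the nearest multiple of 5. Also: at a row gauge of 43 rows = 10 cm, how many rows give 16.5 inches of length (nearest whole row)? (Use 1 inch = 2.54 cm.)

Cast on 285 stitches; work 180 rows.

Finished = 36 − 1 = 35 inches.
35 inches × 2.54 = 88.90 cm.
24/7.5 = 3.2 sts per cm; 88.90 × 3.2 = 284.48 sts.
Nearest multiple of 5 → 285.
16.5 inches = 41.91 cm; × 4.3 = 180.21 → 180 rows.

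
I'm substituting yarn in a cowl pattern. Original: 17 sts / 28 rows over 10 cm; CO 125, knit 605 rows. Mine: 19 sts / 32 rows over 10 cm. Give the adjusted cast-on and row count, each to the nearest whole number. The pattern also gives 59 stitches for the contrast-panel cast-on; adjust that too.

Cast on 140 stitches; work 691 rows; contrast-panel cast-on 66 stitches.

Stitches: 125 × 19/17 = 139.71 → 140.
Rows: 605 × 32/28 = 691.43 → 691.
contrast-panel cast-on: 59 × 19/17 = 65.94 → 66.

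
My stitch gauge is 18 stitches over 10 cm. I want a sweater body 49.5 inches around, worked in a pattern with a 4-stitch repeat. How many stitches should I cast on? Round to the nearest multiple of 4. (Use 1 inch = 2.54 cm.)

49.5 in = 49.5 × 2.54 = 125.73 cm.
18 / 10 = 1.8 sts/cm.
125.73 × 1.8 = 226.31 sts.
→ 228.

Cast on 228 stitches.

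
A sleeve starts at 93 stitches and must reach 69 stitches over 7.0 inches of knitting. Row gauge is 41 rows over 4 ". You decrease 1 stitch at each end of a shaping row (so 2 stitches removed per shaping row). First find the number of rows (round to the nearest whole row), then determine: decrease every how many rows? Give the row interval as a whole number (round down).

Decrease every 6th row.

Rows = 7.0 × 10.25 = 71.8 → 72 rows.
Stitches to remove: 24 → 12 shaping rows (at 2 st each).
72 / 12 = 6.00 → every 6 rows.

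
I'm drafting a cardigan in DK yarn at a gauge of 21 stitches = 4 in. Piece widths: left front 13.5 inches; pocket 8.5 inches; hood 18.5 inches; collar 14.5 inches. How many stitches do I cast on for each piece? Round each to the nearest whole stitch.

Rate = 21/4 = 5.25 sts per in.
left front: 13.5 × 5.25 = 70.88 → 71.
pocket: 8.5 × 5.25 = 44.62 → 45.
hood: 18.5 × 5.25 = 97.12 → 97.
collar: 14.5 × 5.25 = 76.12 → 76.

left front 71; pocket 45; hood 97; collar 76.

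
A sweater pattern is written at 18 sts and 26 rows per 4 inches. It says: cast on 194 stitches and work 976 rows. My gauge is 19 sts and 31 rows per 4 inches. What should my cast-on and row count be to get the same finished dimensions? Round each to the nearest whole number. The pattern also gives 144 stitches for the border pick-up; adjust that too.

Stitches: 194 × 19/18 = 204.78 → 205.
Rows: 976 × 31/26 = 1163.69 → 1164.
border pick-up: 144 × 19/18 = 152.00 → 152.

Cast on 205 stitches; work 1164 rows; border pick-up 152 stitches.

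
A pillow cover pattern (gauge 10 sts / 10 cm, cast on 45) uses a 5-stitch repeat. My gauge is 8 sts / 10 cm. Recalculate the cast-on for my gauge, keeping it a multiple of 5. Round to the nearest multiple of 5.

45 × 8 / 10 = 36.00.
Nearest multiple of 5: 35.

35 stitches.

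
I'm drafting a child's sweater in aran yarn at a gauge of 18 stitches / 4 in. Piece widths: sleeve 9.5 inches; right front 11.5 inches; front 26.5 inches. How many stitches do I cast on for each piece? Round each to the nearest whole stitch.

Rate = 18/4 = 4.5 sts per in.
sleeve: 9.5 × 4.5 = 42.75 → 43.
right front: 11.5 × 4.5 = 51.75 → 52.
front: 26.5 × 4.5 = 119.25 → 119.

sleeve 43; right front 52; front 119.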